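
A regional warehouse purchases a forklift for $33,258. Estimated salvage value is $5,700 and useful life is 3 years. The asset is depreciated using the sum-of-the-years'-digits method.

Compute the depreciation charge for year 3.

Depreciable base = $33,258 − $5,700 = $27,558.
Sum of the years' digits = 3+2+1 = 6.
Year 1: $27,558 × 3/6 = $13,779. Book value $19,479.
Year 2: $27,558 × 2/6 = $9,186. Book value $10,293.
Year 3: $27,558 × 1/6 = $4,593. Book value $5,700.

$4,593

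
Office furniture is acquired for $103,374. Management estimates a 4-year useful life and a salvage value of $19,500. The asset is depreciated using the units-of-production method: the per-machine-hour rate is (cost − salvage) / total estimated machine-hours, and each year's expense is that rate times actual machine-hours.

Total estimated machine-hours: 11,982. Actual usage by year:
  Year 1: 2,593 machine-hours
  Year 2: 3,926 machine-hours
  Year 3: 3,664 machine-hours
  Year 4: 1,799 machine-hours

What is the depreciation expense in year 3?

$25,648

Depreciable base = $103,374 − $19,500 = $83,874.
Rate = $83,874 / 11,982 machine-hours = $7 per machine-hour.
Year 1: 2,593 × $7 = $18,151. Book value $85,223.
Year 2: 3,926 × $7 = $27,482. Book value $57,741.
Year 3: 3,664 × $7 = $25,648. Book value $32,093.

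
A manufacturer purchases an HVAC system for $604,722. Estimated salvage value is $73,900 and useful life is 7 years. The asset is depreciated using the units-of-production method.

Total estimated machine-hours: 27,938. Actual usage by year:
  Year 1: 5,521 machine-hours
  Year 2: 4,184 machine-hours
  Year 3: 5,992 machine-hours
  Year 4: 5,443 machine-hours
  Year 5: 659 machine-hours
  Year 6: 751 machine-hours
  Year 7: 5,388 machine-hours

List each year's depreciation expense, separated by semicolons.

Depreciable base = $604,722 − $73,900 = $530,822.
Rate = $530,822 / 27,938 machine-hours = $19 per machine-hour.
Year 1: 5,521 × $19 = $104,899. Book value $499,823.
Year 2: 4,184 × $19 = $79,496. Book value $420,327.
Year 3: 5,992 × $19 = $113,848. Book value $306,479.
Year 4: 5,443 × $19 = $103,417. Book value $203,062.
Year 5: 659 × $19 = $12,521. Book value $190,541.
Year 6: 751 × $19 = $14,269. Book value $176,272.
Year 7: 5,388 × $19 = $102,372. Book value $73,900.

$104,899; $79,496; $113,848; $103,417; $12,521; $14,269; $102,372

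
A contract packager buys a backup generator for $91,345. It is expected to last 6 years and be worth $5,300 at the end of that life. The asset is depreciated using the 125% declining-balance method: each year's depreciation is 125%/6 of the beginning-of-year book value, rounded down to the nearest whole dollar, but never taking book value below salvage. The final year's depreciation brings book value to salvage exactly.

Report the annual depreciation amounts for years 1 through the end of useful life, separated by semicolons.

$19,030; $15,065; $11,927; $9,442; $7,475; $23,106

Depreciable base = $91,345 − $5,300 = $86,045.
Year 1: ⌊$91,345 × 125%/6⌋ = $19,030. Book value $72,315.
Year 2: ⌊$72,315 × 125%/6⌋ = $15,065. Book value $57,250.
Year 3: ⌊$57,250 × 125%/6⌋ = $11,927. Book value $45,323.
Year 4: ⌊$45,323 × 125%/6⌋ = $9,442. Book value $35,881.
Year 5: ⌊$35,881 × 125%/6⌋ = $7,475. Book value $28,406.
Year 6 (final): $28,406 − $5,300 = $23,106. Book value $5,300.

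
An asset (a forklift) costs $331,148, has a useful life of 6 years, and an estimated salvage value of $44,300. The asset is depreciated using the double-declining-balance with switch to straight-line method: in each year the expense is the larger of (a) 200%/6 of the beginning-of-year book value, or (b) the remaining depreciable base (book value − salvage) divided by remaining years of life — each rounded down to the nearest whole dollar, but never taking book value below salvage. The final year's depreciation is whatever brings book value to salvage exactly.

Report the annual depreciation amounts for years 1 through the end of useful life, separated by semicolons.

$110,382; $73,588; $49,059; $32,706; $21,113; $0

Depreciable base = $331,148 − $44,300 = $286,848.
Year 1: DB = ⌊$331,148 × 200%/6⌋ = $110,382; SL = ⌊$286,848/6⌋ = $47,808 → take DB $110,382. Book value $220,766.
Year 2: DB = ⌊$220,766 × 200%/6⌋ = $73,588; SL = ⌊$176,466/5⌋ = $35,293 → take DB $73,588. Book value $147,178.
Year 3: DB = ⌊$147,178 × 200%/6⌋ = $49,059; SL = ⌊$102,878/4⌋ = $25,719 → take DB $49,059. Book value $98,119.
Year 4: DB = ⌊$98,119 × 200%/6⌋ = $32,706; SL = ⌊$53,819/3⌋ = $17,939 → take DB $32,706. Book value $65,413.
Year 5: DB = ⌊$65,413 × 200%/6⌋ = $21,804; SL = ⌊$21,113/2⌋ = $10,556 → take DB $21,804, capped at $21,113. Book value $44,300.
Year 6 (final): $44,300 − $44,300 = $0. Book value $44,300.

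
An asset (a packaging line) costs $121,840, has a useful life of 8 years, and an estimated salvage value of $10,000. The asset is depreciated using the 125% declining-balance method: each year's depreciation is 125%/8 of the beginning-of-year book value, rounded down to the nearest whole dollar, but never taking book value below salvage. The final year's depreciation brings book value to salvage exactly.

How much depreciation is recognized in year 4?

Depreciable base = $121,840 − $10,000 = $111,840.
Year 1: ⌊$121,840 × 125%/8⌋ = $19,037. Book value $102,803.
Year 2: ⌊$102,803 × 125%/8⌋ = $16,062. Book value $86,741.
Year 3: ⌊$86,741 × 125%/8⌋ = $13,553. Book value $73,188.
Year 4: ⌊$73,188 × 125%/8⌋ = $11,435. Book value $61,753.

$11,435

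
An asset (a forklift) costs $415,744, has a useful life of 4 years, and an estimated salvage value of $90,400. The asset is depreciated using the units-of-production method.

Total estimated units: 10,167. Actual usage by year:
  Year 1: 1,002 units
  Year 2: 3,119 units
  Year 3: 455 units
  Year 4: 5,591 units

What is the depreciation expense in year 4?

$178,912

Depreciable base = $415,744 − $90,400 = $325,344.
Rate = $325,344 / 10,167 units = $32 per unit.
Year 1: 1,002 × $32 = $32,064. Book value $383,680.
Year 2: 3,119 × $32 = $99,808. Book value $283,872.
Year 3: 455 × $32 = $14,560. Book value $269,312.
Year 4: 5,591 × $32 = $178,912. Book value $90,400.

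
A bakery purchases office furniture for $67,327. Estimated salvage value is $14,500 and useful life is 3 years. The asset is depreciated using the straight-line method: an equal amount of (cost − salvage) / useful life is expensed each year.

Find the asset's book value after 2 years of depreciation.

$32,109

Depreciable base = $67,327 − $14,500 = $52,827.
Annual expense = $52,827 / 3 = $17,609.
End of year 1: book value $49,718.
End of year 2: book value $32,109.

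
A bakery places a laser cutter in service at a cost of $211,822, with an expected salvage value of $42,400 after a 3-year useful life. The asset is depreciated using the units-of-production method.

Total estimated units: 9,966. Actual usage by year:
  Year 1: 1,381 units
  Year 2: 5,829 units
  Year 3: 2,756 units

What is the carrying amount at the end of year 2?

$89,252

Depreciable base = $211,822 − $42,400 = $169,422.
Rate = $169,422 / 9,966 units = $17 per unit.
Year 1: 1,381 × $17 = $23,477. Book value $188,345.
Year 2: 5,829 × $17 = $99,093. Book value $89,252.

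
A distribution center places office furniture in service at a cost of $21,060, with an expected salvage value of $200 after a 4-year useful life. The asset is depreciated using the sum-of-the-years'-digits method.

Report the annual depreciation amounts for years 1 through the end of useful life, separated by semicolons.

$8,344; $6,258; $4,172; $2,086

Depreciable base = $21,060 − $200 = $20,860.
Sum of the years' digits = 4+3+2+1 = 10.
Year 1: $20,860 × 4/10 = $8,344. Book value $12,716.
Year 2: $20,860 × 3/10 = $6,258. Book value $6,458.
Year 3: $20,860 × 2/10 = $4,172. Book value $2,286.
Year 4: $20,860 × 1/10 = $2,086. Book value $200.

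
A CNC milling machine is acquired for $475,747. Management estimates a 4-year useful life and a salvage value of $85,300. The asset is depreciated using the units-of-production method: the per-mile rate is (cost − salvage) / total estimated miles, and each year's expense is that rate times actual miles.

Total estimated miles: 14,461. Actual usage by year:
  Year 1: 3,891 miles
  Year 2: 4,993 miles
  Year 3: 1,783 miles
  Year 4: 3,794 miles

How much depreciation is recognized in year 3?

$48,141

Depreciable base = $475,747 − $85,300 = $390,447.
Rate = $390,447 / 14,461 miles = $27 per mile.
Year 1: 3,891 × $27 = $105,057. Book value $370,690.
Year 2: 4,993 × $27 = $134,811. Book value $235,879.
Year 3: 1,783 × $27 = $48,141. Book value $187,738.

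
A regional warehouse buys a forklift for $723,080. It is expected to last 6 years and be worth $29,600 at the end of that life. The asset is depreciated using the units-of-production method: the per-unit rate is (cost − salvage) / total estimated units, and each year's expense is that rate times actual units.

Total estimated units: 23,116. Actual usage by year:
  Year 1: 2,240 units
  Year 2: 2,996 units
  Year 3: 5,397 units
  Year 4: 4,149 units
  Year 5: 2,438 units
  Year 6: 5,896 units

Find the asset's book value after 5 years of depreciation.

Depreciable base = $723,080 − $29,600 = $693,480.
Rate = $693,480 / 23,116 units = $30 per unit.
Year 1: 2,240 × $30 = $67,200. Book value $655,880.
Year 2: 2,996 × $30 = $89,880. Book value $566,000.
Year 3: 5,397 × $30 = $161,910. Book value $404,090.
Year 4: 4,149 × $30 = $124,470. Book value $279,620.
Year 5: 2,438 × $30 = $73,140. Book value $206,480.

$206,480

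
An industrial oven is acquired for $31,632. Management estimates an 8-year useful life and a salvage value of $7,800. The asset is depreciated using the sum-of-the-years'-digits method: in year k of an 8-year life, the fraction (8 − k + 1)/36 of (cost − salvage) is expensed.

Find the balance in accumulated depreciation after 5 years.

$19,860

Depreciable base = $31,632 − $7,800 = $23,832.
Sum of the years' digits = 8+7+6+5+4+3+2+1 = 36.
Year 1: $23,832 × 8/36 = $5,296. Book value $26,336.
Year 2: $23,832 × 7/36 = $4,634. Book value $21,702.
Year 3: $23,832 × 6/36 = $3,972. Book value $17,730.
Year 4: $23,832 × 5/36 = $3,310. Book value $14,420.
Year 5: $23,832 × 4/36 = $2,648. Book value $11,772.
Accumulated through year 5 = $31,632 − $11,772 = $19,860.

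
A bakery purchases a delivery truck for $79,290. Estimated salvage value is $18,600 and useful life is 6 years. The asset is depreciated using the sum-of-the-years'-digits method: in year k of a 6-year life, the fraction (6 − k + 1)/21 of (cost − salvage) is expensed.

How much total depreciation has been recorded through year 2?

$31,790

Depreciable base = $79,290 − $18,600 = $60,690.
Sum of the years' digits = 6+5+4+3+2+1 = 21.
Year 1: $60,690 × 6/21 = $17,340. Book value $61,950.
Year 2: $60,690 × 5/21 = $14,450. Book value $47,500.
Accumulated through year 2 = $79,290 − $47,500 = $31,790.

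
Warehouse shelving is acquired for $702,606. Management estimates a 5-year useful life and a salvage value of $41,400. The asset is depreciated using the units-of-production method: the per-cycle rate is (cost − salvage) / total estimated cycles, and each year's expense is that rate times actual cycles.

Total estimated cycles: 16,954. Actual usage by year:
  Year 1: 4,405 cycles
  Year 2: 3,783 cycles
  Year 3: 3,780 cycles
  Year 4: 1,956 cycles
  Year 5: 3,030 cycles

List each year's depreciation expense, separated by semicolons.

$171,795; $147,537; $147,420; $76,284; $118,170

Depreciable base = $702,606 − $41,400 = $661,206.
Rate = $661,206 / 16,954 cycles = $39 per cycle.
Year 1: 4,405 × $39 = $171,795. Book value $530,811.
Year 2: 3,783 × $39 = $147,537. Book value $383,274.
Year 3: 3,780 × $39 = $147,420. Book value $235,854.
Year 4: 1,956 × $39 = $76,284. Book value $159,570.
Year 5: 3,030 × $39 = $118,170. Book value $41,400.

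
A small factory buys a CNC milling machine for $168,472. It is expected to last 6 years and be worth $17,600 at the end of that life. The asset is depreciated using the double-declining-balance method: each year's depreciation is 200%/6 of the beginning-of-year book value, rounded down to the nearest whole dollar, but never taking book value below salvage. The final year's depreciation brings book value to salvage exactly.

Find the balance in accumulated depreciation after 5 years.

Depreciable base = $168,472 − $17,600 = $150,872.
Year 1: ⌊$168,472 × 200%/6⌋ = $56,157. Book value $112,315.
Year 2: ⌊$112,315 × 200%/6⌋ = $37,438. Book value $74,877.
Year 3: ⌊$74,877 × 200%/6⌋ = $24,959. Book value $49,918.
Year 4: ⌊$49,918 × 200%/6⌋ = $16,639. Book value $33,279.
Year 5: ⌊$33,279 × 200%/6⌋ = $11,093. Book value $22,186.
Accumulated through year 5 = $168,472 − $22,186 = $146,286.

$146,286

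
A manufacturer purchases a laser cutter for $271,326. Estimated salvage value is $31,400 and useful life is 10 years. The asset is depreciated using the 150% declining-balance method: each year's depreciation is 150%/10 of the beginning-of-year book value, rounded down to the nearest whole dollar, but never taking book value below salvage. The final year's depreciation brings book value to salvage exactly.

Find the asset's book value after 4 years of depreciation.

Depreciable base = $271,326 − $31,400 = $239,926.
Year 1: ⌊$271,326 × 150%/10⌋ = $40,698. Book value $230,628.
Year 2: ⌊$230,628 × 150%/10⌋ = $34,594. Book value $196,034.
Year 3: ⌊$196,034 × 150%/10⌋ = $29,405. Book value $166,629.
Year 4: ⌊$166,629 × 150%/10⌋ = $24,994. Book value $141,635.

$141,635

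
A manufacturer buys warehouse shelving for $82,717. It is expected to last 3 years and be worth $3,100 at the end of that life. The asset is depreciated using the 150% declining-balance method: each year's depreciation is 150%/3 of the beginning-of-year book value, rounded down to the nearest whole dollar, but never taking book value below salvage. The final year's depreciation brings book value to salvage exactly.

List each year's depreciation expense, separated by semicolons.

Depreciable base = $82,717 − $3,100 = $79,617.
Year 1: ⌊$82,717 × 150%/3⌋ = $41,358. Book value $41,359.
Year 2: ⌊$41,359 × 150%/3⌋ = $20,679. Book value $20,680.
Year 3 (final): $20,680 − $3,100 = $17,580. Book value $3,100.

$41,358; $20,679; $17,580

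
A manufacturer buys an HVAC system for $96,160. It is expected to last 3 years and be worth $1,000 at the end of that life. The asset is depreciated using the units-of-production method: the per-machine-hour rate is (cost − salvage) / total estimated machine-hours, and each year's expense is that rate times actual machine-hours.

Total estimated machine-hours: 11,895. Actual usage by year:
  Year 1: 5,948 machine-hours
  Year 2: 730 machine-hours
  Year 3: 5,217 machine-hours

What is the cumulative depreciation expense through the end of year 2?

$53,424

Depreciable base = $96,160 − $1,000 = $95,160.
Rate = $95,160 / 11,895 machine-hours = $8 per machine-hour.
Year 1: 5,948 × $8 = $47,584. Book value $48,576.
Year 2: 730 × $8 = $5,840. Book value $42,736.
Accumulated through year 2 = $96,160 − $42,736 = $53,424.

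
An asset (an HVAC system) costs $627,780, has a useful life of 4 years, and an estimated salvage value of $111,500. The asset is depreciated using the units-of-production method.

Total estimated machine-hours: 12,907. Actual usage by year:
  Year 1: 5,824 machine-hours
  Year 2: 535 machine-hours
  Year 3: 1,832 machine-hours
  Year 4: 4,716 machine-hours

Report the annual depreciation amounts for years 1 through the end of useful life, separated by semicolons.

Depreciable base = $627,780 − $111,500 = $516,280.
Rate = $516,280 / 12,907 machine-hours = $40 per machine-hour.
Year 1: 5,824 × $40 = $232,960. Book value $394,820.
Year 2: 535 × $40 = $21,400. Book value $373,420.
Year 3: 1,832 × $40 = $73,280. Book value $300,140.
Year 4: 4,716 × $40 = $188,640. Book value $111,500.

$232,960; $21,400; $73,280; $188,640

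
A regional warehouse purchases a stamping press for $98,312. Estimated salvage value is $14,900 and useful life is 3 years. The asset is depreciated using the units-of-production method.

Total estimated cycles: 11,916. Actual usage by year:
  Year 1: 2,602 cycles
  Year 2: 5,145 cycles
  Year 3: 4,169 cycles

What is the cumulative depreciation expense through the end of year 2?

Depreciable base = $98,312 − $14,900 = $83,412.
Rate = $83,412 / 11,916 cycles = $7 per cycle.
Year 1: 2,602 × $7 = $18,214. Book value $80,098.
Year 2: 5,145 × $7 = $36,015. Book value $44,083.
Accumulated through year 2 = $98,312 − $44,083 = $54,229.

$54,229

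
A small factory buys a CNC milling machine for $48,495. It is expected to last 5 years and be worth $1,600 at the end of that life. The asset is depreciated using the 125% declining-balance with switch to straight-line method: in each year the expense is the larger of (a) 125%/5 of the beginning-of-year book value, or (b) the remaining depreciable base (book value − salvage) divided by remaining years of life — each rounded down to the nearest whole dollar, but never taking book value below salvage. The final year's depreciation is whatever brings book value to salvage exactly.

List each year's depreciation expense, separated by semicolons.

$12,123; $9,093; $8,559; $8,560; $8,560

Depreciable base = $48,495 − $1,600 = $46,895.
Year 1: DB = ⌊$48,495 × 125%/5⌋ = $12,123; SL = ⌊$46,895/5⌋ = $9,379 → take DB $12,123. Book value $36,372.
Year 2: DB = ⌊$36,372 × 125%/5⌋ = $9,093; SL = ⌊$34,772/4⌋ = $8,693 → take DB $9,093. Book value $27,279.
Year 3: DB = ⌊$27,279 × 125%/5⌋ = $6,819; SL = ⌊$25,679/3⌋ = $8,559 → take SL $8,559. Book value $18,720.
Year 4: DB = ⌊$18,720 × 125%/5⌋ = $4,680; SL = ⌊$17,120/2⌋ = $8,560 → take SL $8,560. Book value $10,160.
Year 5 (final): $10,160 − $1,600 = $8,560. Book value $1,600.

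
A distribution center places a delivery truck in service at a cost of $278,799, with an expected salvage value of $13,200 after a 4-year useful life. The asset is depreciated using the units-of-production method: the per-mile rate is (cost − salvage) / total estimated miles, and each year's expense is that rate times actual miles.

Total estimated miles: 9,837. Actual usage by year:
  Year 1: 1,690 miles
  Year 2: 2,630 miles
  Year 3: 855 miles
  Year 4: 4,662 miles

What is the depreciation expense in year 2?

Depreciable base = $278,799 − $13,200 = $265,599.
Rate = $265,599 / 9,837 miles = $27 per mile.
Year 1: 1,690 × $27 = $45,630. Book value $233,169.
Year 2: 2,630 × $27 = $71,010. Book value $162,159.

$71,010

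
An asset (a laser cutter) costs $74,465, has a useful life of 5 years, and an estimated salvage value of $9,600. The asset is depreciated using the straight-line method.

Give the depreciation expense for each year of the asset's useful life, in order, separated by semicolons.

$12,973; $12,973; $12,973; $12,973; $12,973

Depreciable base = $74,465 − $9,600 = $64,865.
Annual expense = $64,865 / 5 = $12,973.
End of year 1: book value $61,492.
End of year 2: book value $48,519.
End of year 3: book value $35,546.
End of year 4: book value $22,573.
End of year 5: book value $9,600.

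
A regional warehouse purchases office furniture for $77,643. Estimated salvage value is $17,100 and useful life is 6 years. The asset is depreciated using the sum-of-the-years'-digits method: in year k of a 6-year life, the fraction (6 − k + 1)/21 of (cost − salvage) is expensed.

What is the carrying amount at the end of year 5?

Depreciable base = $77,643 − $17,100 = $60,543.
Sum of the years' digits = 6+5+4+3+2+1 = 21.
Year 1: $60,543 × 6/21 = $17,298. Book value $60,345.
Year 2: $60,543 × 5/21 = $14,415. Book value $45,930.
Year 3: $60,543 × 4/21 = $11,532. Book value $34,398.
Year 4: $60,543 × 3/21 = $8,649. Book value $25,749.
Year 5: $60,543 × 2/21 = $5,766. Book value $19,983.

$19,983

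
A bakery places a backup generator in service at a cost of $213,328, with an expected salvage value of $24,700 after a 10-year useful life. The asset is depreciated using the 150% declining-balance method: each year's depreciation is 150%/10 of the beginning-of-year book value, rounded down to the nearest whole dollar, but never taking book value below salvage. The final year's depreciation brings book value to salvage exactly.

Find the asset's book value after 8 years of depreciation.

Depreciable base = $213,328 − $24,700 = $188,628.
Year 1: ⌊$213,328 × 150%/10⌋ = $31,999. Book value $181,329.
Year 2: ⌊$181,329 × 150%/10⌋ = $27,199. Book value $154,130.
Year 3: ⌊$154,130 × 150%/10⌋ = $23,119. Book value $131,011.
Year 4: ⌊$131,011 × 150%/10⌋ = $19,651. Book value $111,360.
Year 5: ⌊$111,360 × 150%/10⌋ = $16,704. Book value $94,656.
Year 6: ⌊$94,656 × 150%/10⌋ = $14,198. Book value $80,458.
Year 7: ⌊$80,458 × 150%/10⌋ = $12,068. Book value $68,390.
Year 8: ⌊$68,390 × 150%/10⌋ = $10,258. Book value $58,132.

$58,132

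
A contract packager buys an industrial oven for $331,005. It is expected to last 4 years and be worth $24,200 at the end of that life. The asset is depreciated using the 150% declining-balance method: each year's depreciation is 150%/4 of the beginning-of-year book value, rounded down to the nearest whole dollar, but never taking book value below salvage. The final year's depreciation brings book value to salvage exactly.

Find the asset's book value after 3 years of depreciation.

Depreciable base = $331,005 − $24,200 = $306,805.
Year 1: ⌊$331,005 × 150%/4⌋ = $124,126. Book value $206,879.
Year 2: ⌊$206,879 × 150%/4⌋ = $77,579. Book value $129,300.
Year 3: ⌊$129,300 × 150%/4⌋ = $48,487. Book value $80,813.

$80,813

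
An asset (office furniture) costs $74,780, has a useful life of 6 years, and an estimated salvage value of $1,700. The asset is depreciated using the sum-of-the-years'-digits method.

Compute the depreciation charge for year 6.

Depreciable base = $74,780 − $1,700 = $73,080.
Sum of the years' digits = 6+5+4+3+2+1 = 21.
Year 1: $73,080 × 6/21 = $20,880. Book value $53,900.
Year 2: $73,080 × 5/21 = $17,400. Book value $36,500.
Year 3: $73,080 × 4/21 = $13,920. Book value $22,580.
Year 4: $73,080 × 3/21 = $10,440. Book value $12,140.
Year 5: $73,080 × 2/21 = $6,960. Book value $5,180.
Year 6: $73,080 × 1/21 = $3,480. Book value $1,700.

$3,480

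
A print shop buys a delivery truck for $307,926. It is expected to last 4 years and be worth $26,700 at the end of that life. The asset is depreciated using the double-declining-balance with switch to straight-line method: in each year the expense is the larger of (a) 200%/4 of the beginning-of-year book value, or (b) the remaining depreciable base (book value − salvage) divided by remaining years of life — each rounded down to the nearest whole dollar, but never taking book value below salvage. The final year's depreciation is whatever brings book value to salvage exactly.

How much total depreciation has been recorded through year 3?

$269,435

Depreciable base = $307,926 − $26,700 = $281,226.
Year 1: DB = ⌊$307,926 × 200%/4⌋ = $153,963; SL = ⌊$281,226/4⌋ = $70,306 → take DB $153,963. Book value $153,963.
Year 2: DB = ⌊$153,963 × 200%/4⌋ = $76,981; SL = ⌊$127,263/3⌋ = $42,421 → take DB $76,981. Book value $76,982.
Year 3: DB = ⌊$76,982 × 200%/4⌋ = $38,491; SL = ⌊$50,282/2⌋ = $25,141 → take DB $38,491. Book value $38,491.
Accumulated through year 3 = $307,926 − $38,491 = $269,435.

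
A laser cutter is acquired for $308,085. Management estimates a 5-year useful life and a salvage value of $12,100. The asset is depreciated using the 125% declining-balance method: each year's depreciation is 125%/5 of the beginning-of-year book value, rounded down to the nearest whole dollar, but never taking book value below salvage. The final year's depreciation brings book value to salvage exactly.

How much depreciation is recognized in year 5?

Depreciable base = $308,085 − $12,100 = $295,985.
Year 1: ⌊$308,085 × 125%/5⌋ = $77,021. Book value $231,064.
Year 2: ⌊$231,064 × 125%/5⌋ = $57,766. Book value $173,298.
Year 3: ⌊$173,298 × 125%/5⌋ = $43,324. Book value $129,974.
Year 4: ⌊$129,974 × 125%/5⌋ = $32,493. Book value $97,481.
Year 5 (final): $97,481 − $12,100 = $85,381. Book value $12,100.

$85,381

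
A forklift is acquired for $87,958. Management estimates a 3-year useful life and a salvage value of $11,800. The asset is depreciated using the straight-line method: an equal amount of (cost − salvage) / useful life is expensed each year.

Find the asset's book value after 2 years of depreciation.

$37,186

Depreciable base = $87,958 − $11,800 = $76,158.
Annual expense = $76,158 / 3 = $25,386.
End of year 1: book value $62,572.
End of year 2: book value $37,186.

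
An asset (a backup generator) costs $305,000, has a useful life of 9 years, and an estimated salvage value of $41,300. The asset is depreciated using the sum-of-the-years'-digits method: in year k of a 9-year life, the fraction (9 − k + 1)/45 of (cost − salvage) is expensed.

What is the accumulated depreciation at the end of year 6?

Depreciable base = $305,000 − $41,300 = $263,700.
Sum of the years' digits = 9+8+7+6+5+4+3+2+1 = 45.
Year 1: $263,700 × 9/45 = $52,740. Book value $252,260.
Year 2: $263,700 × 8/45 = $46,880. Book value $205,380.
Year 3: $263,700 × 7/45 = $41,020. Book value $164,360.
Year 4: $263,700 × 6/45 = $35,160. Book value $129,200.
Year 5: $263,700 × 5/45 = $29,300. Book value $99,900.
Year 6: $263,700 × 4/45 = $23,440. Book value $76,460.
Accumulated through year 6 = $305,000 − $76,460 = $228,540.

$228,540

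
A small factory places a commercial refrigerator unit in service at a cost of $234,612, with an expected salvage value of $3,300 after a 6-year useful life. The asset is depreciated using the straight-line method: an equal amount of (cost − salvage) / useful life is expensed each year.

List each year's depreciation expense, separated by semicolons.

$38,552; $38,552; $38,552; $38,552; $38,552; $38,552

Depreciable base = $234,612 − $3,300 = $231,312.
Annual expense = $231,312 / 6 = $38,552.
End of year 1: book value $196,060.
End of year 2: book value $157,508.
End of year 3: book value $118,956.
End of year 4: book value $80,404.
End of year 5: book value $41,852.
End of year 6: book value $3,300.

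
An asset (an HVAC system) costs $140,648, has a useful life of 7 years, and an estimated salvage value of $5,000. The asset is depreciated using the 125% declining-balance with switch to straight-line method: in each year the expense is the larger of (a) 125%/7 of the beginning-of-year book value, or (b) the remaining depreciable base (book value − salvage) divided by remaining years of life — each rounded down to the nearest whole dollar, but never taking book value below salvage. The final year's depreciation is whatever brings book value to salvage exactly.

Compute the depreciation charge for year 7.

$17,981

Depreciable base = $140,648 − $5,000 = $135,648.
Year 1: DB = ⌊$140,648 × 125%/7⌋ = $25,115; SL = ⌊$135,648/7⌋ = $19,378 → take DB $25,115. Book value $115,533.
Year 2: DB = ⌊$115,533 × 125%/7⌋ = $20,630; SL = ⌊$110,533/6⌋ = $18,422 → take DB $20,630. Book value $94,903.
Year 3: DB = ⌊$94,903 × 125%/7⌋ = $16,946; SL = ⌊$89,903/5⌋ = $17,980 → take SL $17,980. Book value $76,923.
Year 4: DB = ⌊$76,923 × 125%/7⌋ = $13,736; SL = ⌊$71,923/4⌋ = $17,980 → take SL $17,980. Book value $58,943.
Year 5: DB = ⌊$58,943 × 125%/7⌋ = $10,525; SL = ⌊$53,943/3⌋ = $17,981 → take SL $17,981. Book value $40,962.
Year 6: DB = ⌊$40,962 × 125%/7⌋ = $7,314; SL = ⌊$35,962/2⌋ = $17,981 → take SL $17,981. Book value $22,981.
Year 7 (final): $22,981 − $5,000 = $17,981. Book value $5,000.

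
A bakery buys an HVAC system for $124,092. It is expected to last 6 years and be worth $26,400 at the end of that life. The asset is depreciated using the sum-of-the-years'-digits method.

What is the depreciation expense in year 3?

$18,608

Depreciable base = $124,092 − $26,400 = $97,692.
Sum of the years' digits = 6+5+4+3+2+1 = 21.
Year 1: $97,692 × 6/21 = $27,912. Book value $96,180.
Year 2: $97,692 × 5/21 = $23,260. Book value $72,920.
Year 3: $97,692 × 4/21 = $18,608. Book value $54,312.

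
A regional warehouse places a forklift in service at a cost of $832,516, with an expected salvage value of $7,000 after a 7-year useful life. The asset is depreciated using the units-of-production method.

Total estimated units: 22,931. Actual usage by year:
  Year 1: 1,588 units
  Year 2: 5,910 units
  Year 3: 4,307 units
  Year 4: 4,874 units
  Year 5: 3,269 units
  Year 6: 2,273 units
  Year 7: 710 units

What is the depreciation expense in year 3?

Depreciable base = $832,516 − $7,000 = $825,516.
Rate = $825,516 / 22,931 units = $36 per unit.
Year 1: 1,588 × $36 = $57,168. Book value $775,348.
Year 2: 5,910 × $36 = $212,760. Book value $562,588.
Year 3: 4,307 × $36 = $155,052. Book value $407,536.

$155,052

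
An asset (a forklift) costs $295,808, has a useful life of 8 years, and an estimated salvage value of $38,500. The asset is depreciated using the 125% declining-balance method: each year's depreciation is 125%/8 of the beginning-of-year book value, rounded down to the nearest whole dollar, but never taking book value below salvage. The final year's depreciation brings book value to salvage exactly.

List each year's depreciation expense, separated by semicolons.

Depreciable base = $295,808 − $38,500 = $257,308.
Year 1: ⌊$295,808 × 125%/8⌋ = $46,220. Book value $249,588.
Year 2: ⌊$249,588 × 125%/8⌋ = $38,998. Book value $210,590.
Year 3: ⌊$210,590 × 125%/8⌋ = $32,904. Book value $177,686.
Year 4: ⌊$177,686 × 125%/8⌋ = $27,763. Book value $149,923.
Year 5: ⌊$149,923 × 125%/8⌋ = $23,425. Book value $126,498.
Year 6: ⌊$126,498 × 125%/8⌋ = $19,765. Book value $106,733.
Year 7: ⌊$106,733 × 125%/8⌋ = $16,677. Book value $90,056.
Year 8 (final): $90,056 − $38,500 = $51,556. Book value $38,500.

$46,220; $38,998; $32,904; $27,763; $23,425; $19,765; $16,677; $51,556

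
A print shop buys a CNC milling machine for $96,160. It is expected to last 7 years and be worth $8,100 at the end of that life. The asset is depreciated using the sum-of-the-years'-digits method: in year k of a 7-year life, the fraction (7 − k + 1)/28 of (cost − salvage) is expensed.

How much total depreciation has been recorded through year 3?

Depreciable base = $96,160 − $8,100 = $88,060.
Sum of the years' digits = 7+6+5+4+3+2+1 = 28.
Year 1: $88,060 × 7/28 = $22,015. Book value $74,145.
Year 2: $88,060 × 6/28 = $18,870. Book value $55,275.
Year 3: $88,060 × 5/28 = $15,725. Book value $39,550.
Accumulated through year 3 = $96,160 − $39,550 = $56,610.

$56,610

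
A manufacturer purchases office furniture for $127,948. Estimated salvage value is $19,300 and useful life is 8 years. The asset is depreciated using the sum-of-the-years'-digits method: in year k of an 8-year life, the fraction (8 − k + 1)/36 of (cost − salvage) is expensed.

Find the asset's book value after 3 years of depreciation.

$64,570

Depreciable base = $127,948 − $19,300 = $108,648.
Sum of the years' digits = 8+7+6+5+4+3+2+1 = 36.
Year 1: $108,648 × 8/36 = $24,144. Book value $103,804.
Year 2: $108,648 × 7/36 = $21,126. Book value $82,678.
Year 3: $108,648 × 6/36 = $18,108. Book value $64,570.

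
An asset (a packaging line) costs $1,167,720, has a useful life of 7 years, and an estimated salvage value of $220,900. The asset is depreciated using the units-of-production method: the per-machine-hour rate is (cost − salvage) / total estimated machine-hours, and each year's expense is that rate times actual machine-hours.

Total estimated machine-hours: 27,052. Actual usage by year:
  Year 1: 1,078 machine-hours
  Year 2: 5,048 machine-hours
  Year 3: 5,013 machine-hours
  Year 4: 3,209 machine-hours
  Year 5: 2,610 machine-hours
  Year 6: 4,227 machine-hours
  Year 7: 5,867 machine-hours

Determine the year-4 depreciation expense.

Depreciable base = $1,167,720 − $220,900 = $946,820.
Rate = $946,820 / 27,052 machine-hours = $35 per machine-hour.
Year 1: 1,078 × $35 = $37,730. Book value $1,129,990.
Year 2: 5,048 × $35 = $176,680. Book value $953,310.
Year 3: 5,013 × $35 = $175,455. Book value $777,855.
Year 4: 3,209 × $35 = $112,315. Book value $665,540.

$112,315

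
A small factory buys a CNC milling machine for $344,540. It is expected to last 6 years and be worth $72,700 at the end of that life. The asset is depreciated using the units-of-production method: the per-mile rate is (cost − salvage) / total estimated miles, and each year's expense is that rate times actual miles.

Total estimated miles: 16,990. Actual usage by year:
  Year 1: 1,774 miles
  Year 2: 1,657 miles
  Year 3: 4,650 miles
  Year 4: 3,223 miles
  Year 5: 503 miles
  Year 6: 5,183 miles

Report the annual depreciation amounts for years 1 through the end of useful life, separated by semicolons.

$28,384; $26,512; $74,400; $51,568; $8,048; $82,928

Depreciable base = $344,540 − $72,700 = $271,840.
Rate = $271,840 / 16,990 miles = $16 per mile.
Year 1: 1,774 × $16 = $28,384. Book value $316,156.
Year 2: 1,657 × $16 = $26,512. Book value $289,644.
Year 3: 4,650 × $16 = $74,400. Book value $215,244.
Year 4: 3,223 × $16 = $51,568. Book value $163,676.
Year 5: 503 × $16 = $8,048. Book value $155,628.
Year 6: 5,183 × $16 = $82,928. Book value $72,700.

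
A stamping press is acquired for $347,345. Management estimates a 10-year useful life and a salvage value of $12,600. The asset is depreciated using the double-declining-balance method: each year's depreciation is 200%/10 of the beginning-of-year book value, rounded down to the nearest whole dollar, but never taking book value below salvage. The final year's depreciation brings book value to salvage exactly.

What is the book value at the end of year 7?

$72,845

Depreciable base = $347,345 − $12,600 = $334,745.
Year 1: ⌊$347,345 × 200%/10⌋ = $69,469. Book value $277,876.
Year 2: ⌊$277,876 × 200%/10⌋ = $55,575. Book value $222,301.
Year 3: ⌊$222,301 × 200%/10⌋ = $44,460. Book value $177,841.
Year 4: ⌊$177,841 × 200%/10⌋ = $35,568. Book value $142,273.
Year 5: ⌊$142,273 × 200%/10⌋ = $28,454. Book value $113,819.
Year 6: ⌊$113,819 × 200%/10⌋ = $22,763. Book value $91,056.
Year 7: ⌊$91,056 × 200%/10⌋ = $18,211. Book value $72,845.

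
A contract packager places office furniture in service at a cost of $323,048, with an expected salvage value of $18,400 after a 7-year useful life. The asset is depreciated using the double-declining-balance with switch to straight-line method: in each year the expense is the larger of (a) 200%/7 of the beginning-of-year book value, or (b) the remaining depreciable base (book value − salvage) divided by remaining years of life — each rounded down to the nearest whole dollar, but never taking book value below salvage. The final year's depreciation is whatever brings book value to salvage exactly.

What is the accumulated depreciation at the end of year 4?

$238,955

Depreciable base = $323,048 − $18,400 = $304,648.
Year 1: DB = ⌊$323,048 × 200%/7⌋ = $92,299; SL = ⌊$304,648/7⌋ = $43,521 → take DB $92,299. Book value $230,749.
Year 2: DB = ⌊$230,749 × 200%/7⌋ = $65,928; SL = ⌊$212,349/6⌋ = $35,391 → take DB $65,928. Book value $164,821.
Year 3: DB = ⌊$164,821 × 200%/7⌋ = $47,091; SL = ⌊$146,421/5⌋ = $29,284 → take DB $47,091. Book value $117,730.
Year 4: DB = ⌊$117,730 × 200%/7⌋ = $33,637; SL = ⌊$99,330/4⌋ = $24,832 → take DB $33,637. Book value $84,093.
Accumulated through year 4 = $323,048 − $84,093 = $238,955.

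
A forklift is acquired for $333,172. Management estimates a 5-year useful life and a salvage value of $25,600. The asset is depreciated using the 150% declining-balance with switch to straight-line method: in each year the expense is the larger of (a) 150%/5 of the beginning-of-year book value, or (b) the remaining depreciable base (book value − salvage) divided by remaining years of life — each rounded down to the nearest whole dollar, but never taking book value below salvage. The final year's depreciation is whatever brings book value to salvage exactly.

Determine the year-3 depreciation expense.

$48,976

Depreciable base = $333,172 − $25,600 = $307,572.
Year 1: DB = ⌊$333,172 × 150%/5⌋ = $99,951; SL = ⌊$307,572/5⌋ = $61,514 → take DB $99,951. Book value $233,221.
Year 2: DB = ⌊$233,221 × 150%/5⌋ = $69,966; SL = ⌊$207,621/4⌋ = $51,905 → take DB $69,966. Book value $163,255.
Year 3: DB = ⌊$163,255 × 150%/5⌋ = $48,976; SL = ⌊$137,655/3⌋ = $45,885 → take DB $48,976. Book value $114,279.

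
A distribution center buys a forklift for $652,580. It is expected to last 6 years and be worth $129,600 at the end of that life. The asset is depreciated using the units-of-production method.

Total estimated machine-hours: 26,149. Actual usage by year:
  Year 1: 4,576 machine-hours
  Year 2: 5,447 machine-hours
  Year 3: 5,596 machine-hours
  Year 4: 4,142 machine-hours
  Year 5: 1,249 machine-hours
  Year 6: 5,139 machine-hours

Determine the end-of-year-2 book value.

Depreciable base = $652,580 − $129,600 = $522,980.
Rate = $522,980 / 26,149 machine-hours = $20 per machine-hour.
Year 1: 4,576 × $20 = $91,520. Book value $561,060.
Year 2: 5,447 × $20 = $108,940. Book value $452,120.

$452,120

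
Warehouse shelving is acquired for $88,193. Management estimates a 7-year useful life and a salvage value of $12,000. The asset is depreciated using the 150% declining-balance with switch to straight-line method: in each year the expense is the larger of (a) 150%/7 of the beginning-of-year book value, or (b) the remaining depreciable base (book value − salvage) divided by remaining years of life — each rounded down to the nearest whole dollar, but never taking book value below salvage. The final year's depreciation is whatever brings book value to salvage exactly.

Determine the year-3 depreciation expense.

Depreciable base = $88,193 − $12,000 = $76,193.
Year 1: DB = ⌊$88,193 × 150%/7⌋ = $18,898; SL = ⌊$76,193/7⌋ = $10,884 → take DB $18,898. Book value $69,295.
Year 2: DB = ⌊$69,295 × 150%/7⌋ = $14,848; SL = ⌊$57,295/6⌋ = $9,549 → take DB $14,848. Book value $54,447.
Year 3: DB = ⌊$54,447 × 150%/7⌋ = $11,667; SL = ⌊$42,447/5⌋ = $8,489 → take DB $11,667. Book value $42,780.

$11,667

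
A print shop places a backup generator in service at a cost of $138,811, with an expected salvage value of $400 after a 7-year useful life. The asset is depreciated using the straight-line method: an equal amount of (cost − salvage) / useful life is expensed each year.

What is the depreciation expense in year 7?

$19,773

Depreciable base = $138,811 − $400 = $138,411.
Annual expense = $138,411 / 7 = $19,773.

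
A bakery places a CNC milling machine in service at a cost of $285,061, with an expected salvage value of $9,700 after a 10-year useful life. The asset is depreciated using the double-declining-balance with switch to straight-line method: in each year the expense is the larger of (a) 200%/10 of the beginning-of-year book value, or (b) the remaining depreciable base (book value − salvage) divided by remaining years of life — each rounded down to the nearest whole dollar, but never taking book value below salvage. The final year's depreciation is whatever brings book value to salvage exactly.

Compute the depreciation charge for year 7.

$16,257

Depreciable base = $285,061 − $9,700 = $275,361.
Year 1: DB = ⌊$285,061 × 200%/10⌋ = $57,012; SL = ⌊$275,361/10⌋ = $27,536 → take DB $57,012. Book value $228,049.
Year 2: DB = ⌊$228,049 × 200%/10⌋ = $45,609; SL = ⌊$218,349/9⌋ = $24,261 → take DB $45,609. Book value $182,440.
Year 3: DB = ⌊$182,440 × 200%/10⌋ = $36,488; SL = ⌊$172,740/8⌋ = $21,592 → take DB $36,488. Book value $145,952.
Year 4: DB = ⌊$145,952 × 200%/10⌋ = $29,190; SL = ⌊$136,252/7⌋ = $19,464 → take DB $29,190. Book value $116,762.
Year 5: DB = ⌊$116,762 × 200%/10⌋ = $23,352; SL = ⌊$107,062/6⌋ = $17,843 → take DB $23,352. Book value $93,410.
Year 6: DB = ⌊$93,410 × 200%/10⌋ = $18,682; SL = ⌊$83,710/5⌋ = $16,742 → take DB $18,682. Book value $74,728.
Year 7: DB = ⌊$74,728 × 200%/10⌋ = $14,945; SL = ⌊$65,028/4⌋ = $16,257 → take SL $16,257. Book value $58,471.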